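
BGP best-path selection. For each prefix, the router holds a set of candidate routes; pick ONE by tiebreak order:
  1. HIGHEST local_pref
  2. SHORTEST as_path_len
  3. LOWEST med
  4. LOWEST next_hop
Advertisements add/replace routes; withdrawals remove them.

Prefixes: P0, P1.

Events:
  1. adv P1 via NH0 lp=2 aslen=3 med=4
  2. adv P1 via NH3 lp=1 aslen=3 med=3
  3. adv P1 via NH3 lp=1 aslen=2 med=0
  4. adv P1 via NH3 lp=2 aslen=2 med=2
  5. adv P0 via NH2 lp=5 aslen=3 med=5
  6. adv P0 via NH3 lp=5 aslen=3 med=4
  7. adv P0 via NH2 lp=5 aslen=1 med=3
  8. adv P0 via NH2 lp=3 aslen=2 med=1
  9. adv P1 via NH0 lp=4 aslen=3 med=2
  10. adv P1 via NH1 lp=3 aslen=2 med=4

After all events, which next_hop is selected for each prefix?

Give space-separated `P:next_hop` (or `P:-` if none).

Answer: P0:NH3 P1:NH0

Derivation:
Op 1: best P0=- P1=NH0
Op 2: best P0=- P1=NH0
Op 3: best P0=- P1=NH0
Op 4: best P0=- P1=NH3
Op 5: best P0=NH2 P1=NH3
Op 6: best P0=NH3 P1=NH3
Op 7: best P0=NH2 P1=NH3
Op 8: best P0=NH3 P1=NH3
Op 9: best P0=NH3 P1=NH0
Op 10: best P0=NH3 P1=NH0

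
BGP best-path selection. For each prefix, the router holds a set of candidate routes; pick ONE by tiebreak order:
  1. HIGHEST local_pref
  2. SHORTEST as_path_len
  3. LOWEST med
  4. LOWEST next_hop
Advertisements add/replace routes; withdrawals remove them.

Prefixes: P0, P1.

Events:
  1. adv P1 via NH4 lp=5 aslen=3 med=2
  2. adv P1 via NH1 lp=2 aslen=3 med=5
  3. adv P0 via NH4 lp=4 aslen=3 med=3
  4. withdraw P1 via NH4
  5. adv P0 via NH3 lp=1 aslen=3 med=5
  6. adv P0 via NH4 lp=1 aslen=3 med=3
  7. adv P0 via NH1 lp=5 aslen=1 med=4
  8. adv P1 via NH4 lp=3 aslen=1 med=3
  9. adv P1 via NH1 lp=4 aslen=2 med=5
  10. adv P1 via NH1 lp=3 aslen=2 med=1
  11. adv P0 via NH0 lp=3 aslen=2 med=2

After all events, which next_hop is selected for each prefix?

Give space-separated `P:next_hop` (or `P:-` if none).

Answer: P0:NH1 P1:NH4

Derivation:
Op 1: best P0=- P1=NH4
Op 2: best P0=- P1=NH4
Op 3: best P0=NH4 P1=NH4
Op 4: best P0=NH4 P1=NH1
Op 5: best P0=NH4 P1=NH1
Op 6: best P0=NH4 P1=NH1
Op 7: best P0=NH1 P1=NH1
Op 8: best P0=NH1 P1=NH4
Op 9: best P0=NH1 P1=NH1
Op 10: best P0=NH1 P1=NH4
Op 11: best P0=NH1 P1=NH4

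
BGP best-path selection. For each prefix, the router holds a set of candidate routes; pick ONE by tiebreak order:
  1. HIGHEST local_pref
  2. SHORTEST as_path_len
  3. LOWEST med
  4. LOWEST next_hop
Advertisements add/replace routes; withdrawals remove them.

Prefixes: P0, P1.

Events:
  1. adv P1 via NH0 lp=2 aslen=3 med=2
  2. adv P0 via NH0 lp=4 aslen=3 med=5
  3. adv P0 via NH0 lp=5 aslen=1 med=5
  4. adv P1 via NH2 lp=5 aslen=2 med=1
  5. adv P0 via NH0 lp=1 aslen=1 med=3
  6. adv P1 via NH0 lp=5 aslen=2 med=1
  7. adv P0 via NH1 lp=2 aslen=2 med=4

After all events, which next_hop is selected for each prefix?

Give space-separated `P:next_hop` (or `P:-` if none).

Answer: P0:NH1 P1:NH0

Derivation:
Op 1: best P0=- P1=NH0
Op 2: best P0=NH0 P1=NH0
Op 3: best P0=NH0 P1=NH0
Op 4: best P0=NH0 P1=NH2
Op 5: best P0=NH0 P1=NH2
Op 6: best P0=NH0 P1=NH0
Op 7: best P0=NH1 P1=NH0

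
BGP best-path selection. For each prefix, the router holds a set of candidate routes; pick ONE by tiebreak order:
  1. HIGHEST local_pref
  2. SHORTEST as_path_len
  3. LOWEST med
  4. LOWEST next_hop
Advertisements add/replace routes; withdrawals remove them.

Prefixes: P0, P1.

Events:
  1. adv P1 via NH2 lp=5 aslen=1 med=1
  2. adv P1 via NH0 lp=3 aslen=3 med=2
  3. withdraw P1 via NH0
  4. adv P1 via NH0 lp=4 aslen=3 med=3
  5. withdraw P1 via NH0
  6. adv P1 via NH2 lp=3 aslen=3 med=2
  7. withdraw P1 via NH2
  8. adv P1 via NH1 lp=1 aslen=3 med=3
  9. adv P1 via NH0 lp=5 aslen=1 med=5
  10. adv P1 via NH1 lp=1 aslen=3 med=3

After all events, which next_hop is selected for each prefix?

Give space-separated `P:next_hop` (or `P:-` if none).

Answer: P0:- P1:NH0

Derivation:
Op 1: best P0=- P1=NH2
Op 2: best P0=- P1=NH2
Op 3: best P0=- P1=NH2
Op 4: best P0=- P1=NH2
Op 5: best P0=- P1=NH2
Op 6: best P0=- P1=NH2
Op 7: best P0=- P1=-
Op 8: best P0=- P1=NH1
Op 9: best P0=- P1=NH0
Op 10: best P0=- P1=NH0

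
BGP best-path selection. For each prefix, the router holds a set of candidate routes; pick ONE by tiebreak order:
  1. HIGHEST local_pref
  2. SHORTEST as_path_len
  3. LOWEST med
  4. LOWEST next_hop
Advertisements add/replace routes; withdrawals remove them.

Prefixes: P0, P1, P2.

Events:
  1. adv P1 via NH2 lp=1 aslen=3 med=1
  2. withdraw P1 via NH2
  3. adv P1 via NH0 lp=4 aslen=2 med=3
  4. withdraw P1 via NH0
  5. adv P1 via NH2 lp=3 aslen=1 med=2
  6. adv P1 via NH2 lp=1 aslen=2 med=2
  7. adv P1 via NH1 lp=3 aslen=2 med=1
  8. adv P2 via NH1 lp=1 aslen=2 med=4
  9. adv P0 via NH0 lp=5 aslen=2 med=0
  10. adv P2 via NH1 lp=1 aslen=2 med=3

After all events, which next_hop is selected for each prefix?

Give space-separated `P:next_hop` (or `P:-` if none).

Op 1: best P0=- P1=NH2 P2=-
Op 2: best P0=- P1=- P2=-
Op 3: best P0=- P1=NH0 P2=-
Op 4: best P0=- P1=- P2=-
Op 5: best P0=- P1=NH2 P2=-
Op 6: best P0=- P1=NH2 P2=-
Op 7: best P0=- P1=NH1 P2=-
Op 8: best P0=- P1=NH1 P2=NH1
Op 9: best P0=NH0 P1=NH1 P2=NH1
Op 10: best P0=NH0 P1=NH1 P2=NH1

Answer: P0:NH0 P1:NH1 P2:NH1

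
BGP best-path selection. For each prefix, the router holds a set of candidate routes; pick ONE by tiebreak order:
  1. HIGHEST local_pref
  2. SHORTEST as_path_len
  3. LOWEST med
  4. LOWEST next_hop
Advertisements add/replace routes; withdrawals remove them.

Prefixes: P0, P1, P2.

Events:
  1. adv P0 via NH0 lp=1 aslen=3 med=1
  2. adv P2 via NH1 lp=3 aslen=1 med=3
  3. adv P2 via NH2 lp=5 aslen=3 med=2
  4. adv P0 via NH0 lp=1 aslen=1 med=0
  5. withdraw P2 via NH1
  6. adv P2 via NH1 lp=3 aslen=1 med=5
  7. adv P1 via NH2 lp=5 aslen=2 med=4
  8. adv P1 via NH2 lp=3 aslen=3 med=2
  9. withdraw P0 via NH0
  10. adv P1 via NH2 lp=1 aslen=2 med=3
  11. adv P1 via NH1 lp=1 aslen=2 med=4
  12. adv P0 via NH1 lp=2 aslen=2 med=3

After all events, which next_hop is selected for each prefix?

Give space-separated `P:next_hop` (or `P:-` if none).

Op 1: best P0=NH0 P1=- P2=-
Op 2: best P0=NH0 P1=- P2=NH1
Op 3: best P0=NH0 P1=- P2=NH2
Op 4: best P0=NH0 P1=- P2=NH2
Op 5: best P0=NH0 P1=- P2=NH2
Op 6: best P0=NH0 P1=- P2=NH2
Op 7: best P0=NH0 P1=NH2 P2=NH2
Op 8: best P0=NH0 P1=NH2 P2=NH2
Op 9: best P0=- P1=NH2 P2=NH2
Op 10: best P0=- P1=NH2 P2=NH2
Op 11: best P0=- P1=NH2 P2=NH2
Op 12: best P0=NH1 P1=NH2 P2=NH2

Answer: P0:NH1 P1:NH2 P2:NH2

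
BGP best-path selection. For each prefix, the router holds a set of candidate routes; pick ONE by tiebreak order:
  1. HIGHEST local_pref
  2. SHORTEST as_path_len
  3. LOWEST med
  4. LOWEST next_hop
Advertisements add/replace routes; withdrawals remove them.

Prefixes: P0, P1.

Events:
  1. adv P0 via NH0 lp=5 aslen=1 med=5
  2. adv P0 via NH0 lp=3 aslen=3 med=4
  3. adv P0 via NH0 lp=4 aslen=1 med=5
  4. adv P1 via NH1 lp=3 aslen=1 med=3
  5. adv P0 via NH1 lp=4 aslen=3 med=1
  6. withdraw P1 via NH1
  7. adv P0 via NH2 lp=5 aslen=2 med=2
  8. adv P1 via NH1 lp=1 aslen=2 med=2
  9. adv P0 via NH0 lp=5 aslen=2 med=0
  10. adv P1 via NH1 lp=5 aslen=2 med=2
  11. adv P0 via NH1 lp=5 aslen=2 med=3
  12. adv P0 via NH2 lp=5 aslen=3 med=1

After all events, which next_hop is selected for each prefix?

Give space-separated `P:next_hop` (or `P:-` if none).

Answer: P0:NH0 P1:NH1

Derivation:
Op 1: best P0=NH0 P1=-
Op 2: best P0=NH0 P1=-
Op 3: best P0=NH0 P1=-
Op 4: best P0=NH0 P1=NH1
Op 5: best P0=NH0 P1=NH1
Op 6: best P0=NH0 P1=-
Op 7: best P0=NH2 P1=-
Op 8: best P0=NH2 P1=NH1
Op 9: best P0=NH0 P1=NH1
Op 10: best P0=NH0 P1=NH1
Op 11: best P0=NH0 P1=NH1
Op 12: best P0=NH0 P1=NH1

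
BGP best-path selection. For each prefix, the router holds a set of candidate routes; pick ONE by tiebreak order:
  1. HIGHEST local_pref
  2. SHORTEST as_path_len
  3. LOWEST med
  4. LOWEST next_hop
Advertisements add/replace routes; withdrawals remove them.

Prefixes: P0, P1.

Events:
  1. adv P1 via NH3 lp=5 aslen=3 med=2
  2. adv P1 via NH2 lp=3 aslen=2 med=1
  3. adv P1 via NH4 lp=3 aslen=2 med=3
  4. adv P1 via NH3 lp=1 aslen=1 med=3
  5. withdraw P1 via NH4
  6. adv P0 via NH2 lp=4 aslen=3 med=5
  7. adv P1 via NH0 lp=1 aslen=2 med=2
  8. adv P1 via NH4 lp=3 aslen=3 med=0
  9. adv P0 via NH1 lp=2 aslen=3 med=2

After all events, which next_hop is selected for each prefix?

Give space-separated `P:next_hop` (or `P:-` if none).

Answer: P0:NH2 P1:NH2

Derivation:
Op 1: best P0=- P1=NH3
Op 2: best P0=- P1=NH3
Op 3: best P0=- P1=NH3
Op 4: best P0=- P1=NH2
Op 5: best P0=- P1=NH2
Op 6: best P0=NH2 P1=NH2
Op 7: best P0=NH2 P1=NH2
Op 8: best P0=NH2 P1=NH2
Op 9: best P0=NH2 P1=NH2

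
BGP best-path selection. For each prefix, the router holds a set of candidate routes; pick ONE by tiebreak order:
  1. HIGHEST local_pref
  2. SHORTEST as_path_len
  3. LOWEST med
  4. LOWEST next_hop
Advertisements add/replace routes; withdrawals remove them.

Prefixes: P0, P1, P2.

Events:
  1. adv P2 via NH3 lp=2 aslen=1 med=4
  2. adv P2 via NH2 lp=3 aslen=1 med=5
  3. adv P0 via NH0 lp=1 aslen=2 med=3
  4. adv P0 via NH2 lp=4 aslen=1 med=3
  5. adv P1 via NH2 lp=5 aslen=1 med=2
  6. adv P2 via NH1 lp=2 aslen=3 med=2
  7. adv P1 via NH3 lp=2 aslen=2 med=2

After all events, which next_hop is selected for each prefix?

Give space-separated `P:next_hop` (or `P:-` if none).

Op 1: best P0=- P1=- P2=NH3
Op 2: best P0=- P1=- P2=NH2
Op 3: best P0=NH0 P1=- P2=NH2
Op 4: best P0=NH2 P1=- P2=NH2
Op 5: best P0=NH2 P1=NH2 P2=NH2
Op 6: best P0=NH2 P1=NH2 P2=NH2
Op 7: best P0=NH2 P1=NH2 P2=NH2

Answer: P0:NH2 P1:NH2 P2:NH2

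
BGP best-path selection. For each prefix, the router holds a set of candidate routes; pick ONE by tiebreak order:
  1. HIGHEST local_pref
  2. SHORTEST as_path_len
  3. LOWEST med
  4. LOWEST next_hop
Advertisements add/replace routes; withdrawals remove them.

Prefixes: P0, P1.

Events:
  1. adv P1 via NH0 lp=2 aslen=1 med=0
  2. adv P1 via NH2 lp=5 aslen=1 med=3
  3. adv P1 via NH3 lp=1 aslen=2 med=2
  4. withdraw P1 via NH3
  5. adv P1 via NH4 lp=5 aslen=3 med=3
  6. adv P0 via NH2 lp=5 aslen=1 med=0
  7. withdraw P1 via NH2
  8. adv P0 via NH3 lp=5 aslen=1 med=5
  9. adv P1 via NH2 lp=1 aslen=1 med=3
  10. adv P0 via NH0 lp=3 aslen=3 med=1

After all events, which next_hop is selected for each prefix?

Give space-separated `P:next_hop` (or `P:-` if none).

Answer: P0:NH2 P1:NH4

Derivation:
Op 1: best P0=- P1=NH0
Op 2: best P0=- P1=NH2
Op 3: best P0=- P1=NH2
Op 4: best P0=- P1=NH2
Op 5: best P0=- P1=NH2
Op 6: best P0=NH2 P1=NH2
Op 7: best P0=NH2 P1=NH4
Op 8: best P0=NH2 P1=NH4
Op 9: best P0=NH2 P1=NH4
Op 10: best P0=NH2 P1=NH4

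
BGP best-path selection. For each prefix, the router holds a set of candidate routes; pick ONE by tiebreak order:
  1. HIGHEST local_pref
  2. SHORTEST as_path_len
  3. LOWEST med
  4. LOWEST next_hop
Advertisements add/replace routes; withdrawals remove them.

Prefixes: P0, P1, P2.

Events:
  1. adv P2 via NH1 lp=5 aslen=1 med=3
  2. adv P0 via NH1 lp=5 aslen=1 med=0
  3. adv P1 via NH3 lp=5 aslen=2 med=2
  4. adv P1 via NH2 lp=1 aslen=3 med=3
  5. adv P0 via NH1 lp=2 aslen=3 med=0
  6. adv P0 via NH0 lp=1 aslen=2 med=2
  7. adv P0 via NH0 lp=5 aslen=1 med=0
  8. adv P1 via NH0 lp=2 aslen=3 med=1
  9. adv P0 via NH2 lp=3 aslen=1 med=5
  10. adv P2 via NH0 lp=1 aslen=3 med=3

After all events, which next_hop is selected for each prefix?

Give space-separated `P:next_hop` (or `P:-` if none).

Op 1: best P0=- P1=- P2=NH1
Op 2: best P0=NH1 P1=- P2=NH1
Op 3: best P0=NH1 P1=NH3 P2=NH1
Op 4: best P0=NH1 P1=NH3 P2=NH1
Op 5: best P0=NH1 P1=NH3 P2=NH1
Op 6: best P0=NH1 P1=NH3 P2=NH1
Op 7: best P0=NH0 P1=NH3 P2=NH1
Op 8: best P0=NH0 P1=NH3 P2=NH1
Op 9: best P0=NH0 P1=NH3 P2=NH1
Op 10: best P0=NH0 P1=NH3 P2=NH1

Answer: P0:NH0 P1:NH3 P2:NH1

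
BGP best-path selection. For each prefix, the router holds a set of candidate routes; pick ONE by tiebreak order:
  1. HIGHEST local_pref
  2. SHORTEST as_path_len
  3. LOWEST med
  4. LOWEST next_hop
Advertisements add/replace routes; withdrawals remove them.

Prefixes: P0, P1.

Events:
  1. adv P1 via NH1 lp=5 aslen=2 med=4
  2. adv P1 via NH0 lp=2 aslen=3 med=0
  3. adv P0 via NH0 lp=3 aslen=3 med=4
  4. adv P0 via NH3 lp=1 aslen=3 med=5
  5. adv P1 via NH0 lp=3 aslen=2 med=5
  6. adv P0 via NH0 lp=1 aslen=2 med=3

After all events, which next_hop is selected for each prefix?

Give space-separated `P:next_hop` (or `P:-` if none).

Op 1: best P0=- P1=NH1
Op 2: best P0=- P1=NH1
Op 3: best P0=NH0 P1=NH1
Op 4: best P0=NH0 P1=NH1
Op 5: best P0=NH0 P1=NH1
Op 6: best P0=NH0 P1=NH1

Answer: P0:NH0 P1:NH1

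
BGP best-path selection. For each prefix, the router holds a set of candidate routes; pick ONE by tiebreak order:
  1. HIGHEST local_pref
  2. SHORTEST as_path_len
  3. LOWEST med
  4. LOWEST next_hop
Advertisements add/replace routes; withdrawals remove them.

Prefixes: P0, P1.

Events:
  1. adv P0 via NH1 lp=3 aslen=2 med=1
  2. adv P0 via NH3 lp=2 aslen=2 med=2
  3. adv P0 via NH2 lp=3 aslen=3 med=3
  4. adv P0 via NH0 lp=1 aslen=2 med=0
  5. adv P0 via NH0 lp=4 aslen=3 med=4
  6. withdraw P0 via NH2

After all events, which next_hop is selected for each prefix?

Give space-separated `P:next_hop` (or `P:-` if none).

Answer: P0:NH0 P1:-

Derivation:
Op 1: best P0=NH1 P1=-
Op 2: best P0=NH1 P1=-
Op 3: best P0=NH1 P1=-
Op 4: best P0=NH1 P1=-
Op 5: best P0=NH0 P1=-
Op 6: best P0=NH0 P1=-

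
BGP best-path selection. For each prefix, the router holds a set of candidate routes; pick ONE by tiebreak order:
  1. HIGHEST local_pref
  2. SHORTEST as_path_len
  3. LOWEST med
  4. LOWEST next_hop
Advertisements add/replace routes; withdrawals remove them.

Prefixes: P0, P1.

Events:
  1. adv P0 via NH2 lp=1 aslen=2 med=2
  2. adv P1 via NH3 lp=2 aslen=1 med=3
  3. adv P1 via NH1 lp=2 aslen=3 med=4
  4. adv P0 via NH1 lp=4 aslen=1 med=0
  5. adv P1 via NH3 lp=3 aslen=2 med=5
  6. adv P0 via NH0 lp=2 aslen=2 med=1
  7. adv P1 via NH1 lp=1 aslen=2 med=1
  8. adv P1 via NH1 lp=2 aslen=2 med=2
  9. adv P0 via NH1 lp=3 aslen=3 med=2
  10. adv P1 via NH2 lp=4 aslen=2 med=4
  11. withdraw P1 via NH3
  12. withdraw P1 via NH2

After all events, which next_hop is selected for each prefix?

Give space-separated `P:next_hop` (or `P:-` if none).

Answer: P0:NH1 P1:NH1

Derivation:
Op 1: best P0=NH2 P1=-
Op 2: best P0=NH2 P1=NH3
Op 3: best P0=NH2 P1=NH3
Op 4: best P0=NH1 P1=NH3
Op 5: best P0=NH1 P1=NH3
Op 6: best P0=NH1 P1=NH3
Op 7: best P0=NH1 P1=NH3
Op 8: best P0=NH1 P1=NH3
Op 9: best P0=NH1 P1=NH3
Op 10: best P0=NH1 P1=NH2
Op 11: best P0=NH1 P1=NH2
Op 12: best P0=NH1 P1=NH1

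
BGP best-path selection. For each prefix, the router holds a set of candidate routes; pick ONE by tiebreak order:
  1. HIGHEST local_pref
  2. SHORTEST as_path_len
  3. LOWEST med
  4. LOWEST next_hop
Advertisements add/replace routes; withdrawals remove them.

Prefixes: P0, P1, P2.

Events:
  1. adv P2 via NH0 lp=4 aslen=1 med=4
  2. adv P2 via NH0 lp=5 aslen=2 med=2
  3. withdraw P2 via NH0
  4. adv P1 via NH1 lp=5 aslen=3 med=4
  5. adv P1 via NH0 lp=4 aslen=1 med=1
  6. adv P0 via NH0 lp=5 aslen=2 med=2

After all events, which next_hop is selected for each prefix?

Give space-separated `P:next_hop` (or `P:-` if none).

Op 1: best P0=- P1=- P2=NH0
Op 2: best P0=- P1=- P2=NH0
Op 3: best P0=- P1=- P2=-
Op 4: best P0=- P1=NH1 P2=-
Op 5: best P0=- P1=NH1 P2=-
Op 6: best P0=NH0 P1=NH1 P2=-

Answer: P0:NH0 P1:NH1 P2:-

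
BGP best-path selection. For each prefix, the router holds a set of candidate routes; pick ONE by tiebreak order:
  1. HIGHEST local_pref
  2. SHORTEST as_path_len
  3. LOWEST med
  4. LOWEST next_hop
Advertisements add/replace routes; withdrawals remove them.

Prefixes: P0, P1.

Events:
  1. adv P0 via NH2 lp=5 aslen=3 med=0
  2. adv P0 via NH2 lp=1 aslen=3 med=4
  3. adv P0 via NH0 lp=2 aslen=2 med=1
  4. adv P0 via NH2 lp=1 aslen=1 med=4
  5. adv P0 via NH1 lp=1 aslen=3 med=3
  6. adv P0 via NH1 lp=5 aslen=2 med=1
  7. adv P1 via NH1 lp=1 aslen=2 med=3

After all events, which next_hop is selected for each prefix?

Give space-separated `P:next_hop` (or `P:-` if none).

Op 1: best P0=NH2 P1=-
Op 2: best P0=NH2 P1=-
Op 3: best P0=NH0 P1=-
Op 4: best P0=NH0 P1=-
Op 5: best P0=NH0 P1=-
Op 6: best P0=NH1 P1=-
Op 7: best P0=NH1 P1=NH1

Answer: P0:NH1 P1:NH1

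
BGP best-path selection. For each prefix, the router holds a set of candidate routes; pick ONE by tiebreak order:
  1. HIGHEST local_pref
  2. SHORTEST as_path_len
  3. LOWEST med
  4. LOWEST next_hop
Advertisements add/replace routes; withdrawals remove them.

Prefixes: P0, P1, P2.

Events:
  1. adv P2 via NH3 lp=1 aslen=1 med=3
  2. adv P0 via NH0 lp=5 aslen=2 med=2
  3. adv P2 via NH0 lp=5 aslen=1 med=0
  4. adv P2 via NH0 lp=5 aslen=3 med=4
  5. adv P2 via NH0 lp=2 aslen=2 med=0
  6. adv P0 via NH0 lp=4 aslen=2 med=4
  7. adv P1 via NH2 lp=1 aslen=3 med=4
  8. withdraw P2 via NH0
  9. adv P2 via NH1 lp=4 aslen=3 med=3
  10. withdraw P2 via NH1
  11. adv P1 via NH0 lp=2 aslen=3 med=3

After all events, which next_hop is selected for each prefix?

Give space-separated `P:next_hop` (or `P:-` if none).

Answer: P0:NH0 P1:NH0 P2:NH3

Derivation:
Op 1: best P0=- P1=- P2=NH3
Op 2: best P0=NH0 P1=- P2=NH3
Op 3: best P0=NH0 P1=- P2=NH0
Op 4: best P0=NH0 P1=- P2=NH0
Op 5: best P0=NH0 P1=- P2=NH0
Op 6: best P0=NH0 P1=- P2=NH0
Op 7: best P0=NH0 P1=NH2 P2=NH0
Op 8: best P0=NH0 P1=NH2 P2=NH3
Op 9: best P0=NH0 P1=NH2 P2=NH1
Op 10: best P0=NH0 P1=NH2 P2=NH3
Op 11: best P0=NH0 P1=NH0 P2=NH3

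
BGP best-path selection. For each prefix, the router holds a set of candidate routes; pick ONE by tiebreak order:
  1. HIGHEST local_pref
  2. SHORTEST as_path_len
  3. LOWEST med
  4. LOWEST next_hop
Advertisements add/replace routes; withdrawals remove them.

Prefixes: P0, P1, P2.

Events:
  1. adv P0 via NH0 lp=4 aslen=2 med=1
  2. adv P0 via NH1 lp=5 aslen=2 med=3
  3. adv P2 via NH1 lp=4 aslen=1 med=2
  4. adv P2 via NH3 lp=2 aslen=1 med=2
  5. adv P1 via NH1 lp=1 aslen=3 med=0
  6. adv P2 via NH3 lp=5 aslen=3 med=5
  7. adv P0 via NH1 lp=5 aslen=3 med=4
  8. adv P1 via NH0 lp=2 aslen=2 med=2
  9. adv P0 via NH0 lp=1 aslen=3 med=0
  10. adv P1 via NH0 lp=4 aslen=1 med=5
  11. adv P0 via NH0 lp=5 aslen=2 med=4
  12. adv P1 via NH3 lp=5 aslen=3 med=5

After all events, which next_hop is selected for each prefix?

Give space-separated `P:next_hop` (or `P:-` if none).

Answer: P0:NH0 P1:NH3 P2:NH3

Derivation:
Op 1: best P0=NH0 P1=- P2=-
Op 2: best P0=NH1 P1=- P2=-
Op 3: best P0=NH1 P1=- P2=NH1
Op 4: best P0=NH1 P1=- P2=NH1
Op 5: best P0=NH1 P1=NH1 P2=NH1
Op 6: best P0=NH1 P1=NH1 P2=NH3
Op 7: best P0=NH1 P1=NH1 P2=NH3
Op 8: best P0=NH1 P1=NH0 P2=NH3
Op 9: best P0=NH1 P1=NH0 P2=NH3
Op 10: best P0=NH1 P1=NH0 P2=NH3
Op 11: best P0=NH0 P1=NH0 P2=NH3
Op 12: best P0=NH0 P1=NH3 P2=NH3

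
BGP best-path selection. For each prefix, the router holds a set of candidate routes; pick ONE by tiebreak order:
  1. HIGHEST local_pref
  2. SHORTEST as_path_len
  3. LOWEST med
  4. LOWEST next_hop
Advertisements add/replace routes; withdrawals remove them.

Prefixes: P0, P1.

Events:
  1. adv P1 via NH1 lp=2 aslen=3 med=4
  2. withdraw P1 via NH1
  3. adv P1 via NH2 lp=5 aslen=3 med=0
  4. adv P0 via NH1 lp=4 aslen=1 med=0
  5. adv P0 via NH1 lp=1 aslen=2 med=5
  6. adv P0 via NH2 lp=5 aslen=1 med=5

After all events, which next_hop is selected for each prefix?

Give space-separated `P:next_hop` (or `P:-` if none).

Answer: P0:NH2 P1:NH2

Derivation:
Op 1: best P0=- P1=NH1
Op 2: best P0=- P1=-
Op 3: best P0=- P1=NH2
Op 4: best P0=NH1 P1=NH2
Op 5: best P0=NH1 P1=NH2
Op 6: best P0=NH2 P1=NH2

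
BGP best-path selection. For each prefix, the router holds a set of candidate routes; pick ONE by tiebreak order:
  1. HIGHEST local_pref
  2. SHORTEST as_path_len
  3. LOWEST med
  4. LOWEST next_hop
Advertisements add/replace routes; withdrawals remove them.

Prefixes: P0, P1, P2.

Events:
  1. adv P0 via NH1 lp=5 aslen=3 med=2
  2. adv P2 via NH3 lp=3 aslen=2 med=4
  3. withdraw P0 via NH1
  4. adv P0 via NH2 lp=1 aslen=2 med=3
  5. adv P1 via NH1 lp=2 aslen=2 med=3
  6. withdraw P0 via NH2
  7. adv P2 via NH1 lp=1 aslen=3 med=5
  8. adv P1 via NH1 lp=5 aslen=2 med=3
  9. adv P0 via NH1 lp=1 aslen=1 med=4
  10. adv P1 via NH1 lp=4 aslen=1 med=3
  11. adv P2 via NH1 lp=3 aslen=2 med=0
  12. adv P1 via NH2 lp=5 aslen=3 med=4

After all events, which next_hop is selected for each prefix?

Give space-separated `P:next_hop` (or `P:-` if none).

Answer: P0:NH1 P1:NH2 P2:NH1

Derivation:
Op 1: best P0=NH1 P1=- P2=-
Op 2: best P0=NH1 P1=- P2=NH3
Op 3: best P0=- P1=- P2=NH3
Op 4: best P0=NH2 P1=- P2=NH3
Op 5: best P0=NH2 P1=NH1 P2=NH3
Op 6: best P0=- P1=NH1 P2=NH3
Op 7: best P0=- P1=NH1 P2=NH3
Op 8: best P0=- P1=NH1 P2=NH3
Op 9: best P0=NH1 P1=NH1 P2=NH3
Op 10: best P0=NH1 P1=NH1 P2=NH3
Op 11: best P0=NH1 P1=NH1 P2=NH1
Op 12: best P0=NH1 P1=NH2 P2=NH1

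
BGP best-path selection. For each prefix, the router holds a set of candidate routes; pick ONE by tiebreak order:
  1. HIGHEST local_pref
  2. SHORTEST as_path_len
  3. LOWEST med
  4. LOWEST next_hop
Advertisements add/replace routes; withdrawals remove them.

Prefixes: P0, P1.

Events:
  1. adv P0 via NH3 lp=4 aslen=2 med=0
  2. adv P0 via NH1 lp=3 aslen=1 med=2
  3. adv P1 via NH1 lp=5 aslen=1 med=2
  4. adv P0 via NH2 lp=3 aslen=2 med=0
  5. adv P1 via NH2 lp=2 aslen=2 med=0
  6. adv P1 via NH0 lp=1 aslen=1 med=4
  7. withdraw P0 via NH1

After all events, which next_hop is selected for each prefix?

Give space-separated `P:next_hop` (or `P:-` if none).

Op 1: best P0=NH3 P1=-
Op 2: best P0=NH3 P1=-
Op 3: best P0=NH3 P1=NH1
Op 4: best P0=NH3 P1=NH1
Op 5: best P0=NH3 P1=NH1
Op 6: best P0=NH3 P1=NH1
Op 7: best P0=NH3 P1=NH1

Answer: P0:NH3 P1:NH1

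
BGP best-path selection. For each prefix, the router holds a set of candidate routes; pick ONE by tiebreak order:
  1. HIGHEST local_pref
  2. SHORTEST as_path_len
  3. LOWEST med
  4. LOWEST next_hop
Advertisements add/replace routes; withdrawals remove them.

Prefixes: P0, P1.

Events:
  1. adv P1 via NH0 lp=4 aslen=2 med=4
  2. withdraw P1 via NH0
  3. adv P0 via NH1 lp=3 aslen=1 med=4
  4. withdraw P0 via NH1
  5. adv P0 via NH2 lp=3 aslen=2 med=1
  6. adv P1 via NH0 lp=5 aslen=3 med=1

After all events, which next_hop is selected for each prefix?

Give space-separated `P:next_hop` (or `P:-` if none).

Op 1: best P0=- P1=NH0
Op 2: best P0=- P1=-
Op 3: best P0=NH1 P1=-
Op 4: best P0=- P1=-
Op 5: best P0=NH2 P1=-
Op 6: best P0=NH2 P1=NH0

Answer: P0:NH2 P1:NH0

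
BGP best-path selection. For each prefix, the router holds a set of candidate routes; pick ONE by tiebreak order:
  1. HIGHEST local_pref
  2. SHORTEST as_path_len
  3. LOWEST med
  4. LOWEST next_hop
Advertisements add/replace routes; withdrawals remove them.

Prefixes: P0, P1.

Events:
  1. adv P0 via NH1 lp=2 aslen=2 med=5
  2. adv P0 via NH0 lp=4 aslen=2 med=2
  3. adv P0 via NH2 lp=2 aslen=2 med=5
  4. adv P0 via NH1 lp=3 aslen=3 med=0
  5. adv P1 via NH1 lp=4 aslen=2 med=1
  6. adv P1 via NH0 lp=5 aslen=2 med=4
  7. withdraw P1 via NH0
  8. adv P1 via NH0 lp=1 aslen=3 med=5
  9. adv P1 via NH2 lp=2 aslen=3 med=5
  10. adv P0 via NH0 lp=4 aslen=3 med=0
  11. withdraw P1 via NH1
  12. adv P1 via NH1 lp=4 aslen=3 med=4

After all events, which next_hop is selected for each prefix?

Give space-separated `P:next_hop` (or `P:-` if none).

Answer: P0:NH0 P1:NH1

Derivation:
Op 1: best P0=NH1 P1=-
Op 2: best P0=NH0 P1=-
Op 3: best P0=NH0 P1=-
Op 4: best P0=NH0 P1=-
Op 5: best P0=NH0 P1=NH1
Op 6: best P0=NH0 P1=NH0
Op 7: best P0=NH0 P1=NH1
Op 8: best P0=NH0 P1=NH1
Op 9: best P0=NH0 P1=NH1
Op 10: best P0=NH0 P1=NH1
Op 11: best P0=NH0 P1=NH2
Op 12: best P0=NH0 P1=NH1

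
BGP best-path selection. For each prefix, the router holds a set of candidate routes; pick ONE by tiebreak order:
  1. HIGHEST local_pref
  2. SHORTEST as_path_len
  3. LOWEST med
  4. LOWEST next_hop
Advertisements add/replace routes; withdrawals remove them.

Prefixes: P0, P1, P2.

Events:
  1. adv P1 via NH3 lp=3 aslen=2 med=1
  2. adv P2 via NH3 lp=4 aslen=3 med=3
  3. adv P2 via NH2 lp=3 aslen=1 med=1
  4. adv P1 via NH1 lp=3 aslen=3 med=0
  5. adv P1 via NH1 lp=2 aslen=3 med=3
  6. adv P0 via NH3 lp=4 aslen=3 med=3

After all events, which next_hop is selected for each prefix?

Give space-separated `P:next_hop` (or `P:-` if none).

Op 1: best P0=- P1=NH3 P2=-
Op 2: best P0=- P1=NH3 P2=NH3
Op 3: best P0=- P1=NH3 P2=NH3
Op 4: best P0=- P1=NH3 P2=NH3
Op 5: best P0=- P1=NH3 P2=NH3
Op 6: best P0=NH3 P1=NH3 P2=NH3

Answer: P0:NH3 P1:NH3 P2:NH3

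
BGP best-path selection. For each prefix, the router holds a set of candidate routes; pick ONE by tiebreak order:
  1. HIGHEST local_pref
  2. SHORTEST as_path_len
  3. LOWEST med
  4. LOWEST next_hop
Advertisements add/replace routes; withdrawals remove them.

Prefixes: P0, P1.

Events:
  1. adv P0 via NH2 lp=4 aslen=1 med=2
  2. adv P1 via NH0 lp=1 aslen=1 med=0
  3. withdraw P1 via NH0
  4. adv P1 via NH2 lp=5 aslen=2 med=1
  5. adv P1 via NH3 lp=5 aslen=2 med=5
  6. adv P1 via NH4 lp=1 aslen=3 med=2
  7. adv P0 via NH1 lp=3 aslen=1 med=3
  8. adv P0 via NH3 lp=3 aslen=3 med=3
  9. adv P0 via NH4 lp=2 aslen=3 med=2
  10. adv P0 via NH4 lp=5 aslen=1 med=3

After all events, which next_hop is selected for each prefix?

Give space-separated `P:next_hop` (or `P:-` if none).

Answer: P0:NH4 P1:NH2

Derivation:
Op 1: best P0=NH2 P1=-
Op 2: best P0=NH2 P1=NH0
Op 3: best P0=NH2 P1=-
Op 4: best P0=NH2 P1=NH2
Op 5: best P0=NH2 P1=NH2
Op 6: best P0=NH2 P1=NH2
Op 7: best P0=NH2 P1=NH2
Op 8: best P0=NH2 P1=NH2
Op 9: best P0=NH2 P1=NH2
Op 10: best P0=NH4 P1=NH2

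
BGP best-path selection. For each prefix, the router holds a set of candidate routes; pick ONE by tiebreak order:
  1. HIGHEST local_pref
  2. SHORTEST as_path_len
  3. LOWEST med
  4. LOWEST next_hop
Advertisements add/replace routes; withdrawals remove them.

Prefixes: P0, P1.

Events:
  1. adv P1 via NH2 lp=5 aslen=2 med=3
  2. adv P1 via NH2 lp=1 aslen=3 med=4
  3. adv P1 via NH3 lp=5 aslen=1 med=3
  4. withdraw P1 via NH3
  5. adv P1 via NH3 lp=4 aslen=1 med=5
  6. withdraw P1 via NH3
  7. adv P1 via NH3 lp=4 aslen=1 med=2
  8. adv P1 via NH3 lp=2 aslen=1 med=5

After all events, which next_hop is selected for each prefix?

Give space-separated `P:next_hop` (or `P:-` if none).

Op 1: best P0=- P1=NH2
Op 2: best P0=- P1=NH2
Op 3: best P0=- P1=NH3
Op 4: best P0=- P1=NH2
Op 5: best P0=- P1=NH3
Op 6: best P0=- P1=NH2
Op 7: best P0=- P1=NH3
Op 8: best P0=- P1=NH3

Answer: P0:- P1:NH3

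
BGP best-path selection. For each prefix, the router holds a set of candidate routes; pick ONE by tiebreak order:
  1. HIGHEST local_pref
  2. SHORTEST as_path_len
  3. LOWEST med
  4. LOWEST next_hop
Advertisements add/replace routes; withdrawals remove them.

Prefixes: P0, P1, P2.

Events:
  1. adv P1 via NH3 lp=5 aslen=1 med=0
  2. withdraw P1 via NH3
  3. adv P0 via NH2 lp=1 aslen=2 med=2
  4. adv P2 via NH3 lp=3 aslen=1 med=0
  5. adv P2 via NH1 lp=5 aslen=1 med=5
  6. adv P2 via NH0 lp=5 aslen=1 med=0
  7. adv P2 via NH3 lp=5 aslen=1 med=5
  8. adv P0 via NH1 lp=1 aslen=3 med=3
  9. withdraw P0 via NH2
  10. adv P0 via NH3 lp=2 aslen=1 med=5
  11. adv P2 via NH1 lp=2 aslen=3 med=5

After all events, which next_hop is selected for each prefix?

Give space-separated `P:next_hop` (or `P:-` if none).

Answer: P0:NH3 P1:- P2:NH0

Derivation:
Op 1: best P0=- P1=NH3 P2=-
Op 2: best P0=- P1=- P2=-
Op 3: best P0=NH2 P1=- P2=-
Op 4: best P0=NH2 P1=- P2=NH3
Op 5: best P0=NH2 P1=- P2=NH1
Op 6: best P0=NH2 P1=- P2=NH0
Op 7: best P0=NH2 P1=- P2=NH0
Op 8: best P0=NH2 P1=- P2=NH0
Op 9: best P0=NH1 P1=- P2=NH0
Op 10: best P0=NH3 P1=- P2=NH0
Op 11: best P0=NH3 P1=- P2=NH0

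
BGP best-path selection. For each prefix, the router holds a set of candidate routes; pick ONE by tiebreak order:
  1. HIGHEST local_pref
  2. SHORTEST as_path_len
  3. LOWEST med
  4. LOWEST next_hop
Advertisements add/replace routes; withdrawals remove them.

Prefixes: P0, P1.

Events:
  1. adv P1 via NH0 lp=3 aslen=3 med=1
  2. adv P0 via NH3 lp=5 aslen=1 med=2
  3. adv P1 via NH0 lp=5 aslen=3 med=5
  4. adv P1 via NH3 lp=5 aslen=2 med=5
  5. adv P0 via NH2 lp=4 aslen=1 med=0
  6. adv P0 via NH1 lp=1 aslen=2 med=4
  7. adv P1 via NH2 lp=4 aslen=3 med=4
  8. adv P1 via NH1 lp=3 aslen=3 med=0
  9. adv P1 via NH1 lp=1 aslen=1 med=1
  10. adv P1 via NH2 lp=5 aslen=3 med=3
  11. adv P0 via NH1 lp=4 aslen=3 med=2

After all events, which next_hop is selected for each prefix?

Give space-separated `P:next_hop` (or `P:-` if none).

Op 1: best P0=- P1=NH0
Op 2: best P0=NH3 P1=NH0
Op 3: best P0=NH3 P1=NH0
Op 4: best P0=NH3 P1=NH3
Op 5: best P0=NH3 P1=NH3
Op 6: best P0=NH3 P1=NH3
Op 7: best P0=NH3 P1=NH3
Op 8: best P0=NH3 P1=NH3
Op 9: best P0=NH3 P1=NH3
Op 10: best P0=NH3 P1=NH3
Op 11: best P0=NH3 P1=NH3

Answer: P0:NH3 P1:NH3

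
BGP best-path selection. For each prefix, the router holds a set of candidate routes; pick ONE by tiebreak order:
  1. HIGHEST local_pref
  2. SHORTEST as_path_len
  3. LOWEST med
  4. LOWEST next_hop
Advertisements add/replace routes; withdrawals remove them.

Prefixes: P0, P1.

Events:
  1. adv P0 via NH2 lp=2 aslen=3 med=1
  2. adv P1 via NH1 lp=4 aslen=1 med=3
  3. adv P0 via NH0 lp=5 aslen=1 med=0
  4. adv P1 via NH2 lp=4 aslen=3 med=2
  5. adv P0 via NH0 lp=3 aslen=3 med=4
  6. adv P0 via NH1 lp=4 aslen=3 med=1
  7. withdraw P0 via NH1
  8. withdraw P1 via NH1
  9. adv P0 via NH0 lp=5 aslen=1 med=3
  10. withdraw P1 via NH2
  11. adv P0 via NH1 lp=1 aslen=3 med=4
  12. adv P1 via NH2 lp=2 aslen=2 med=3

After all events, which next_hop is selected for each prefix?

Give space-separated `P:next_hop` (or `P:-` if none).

Op 1: best P0=NH2 P1=-
Op 2: best P0=NH2 P1=NH1
Op 3: best P0=NH0 P1=NH1
Op 4: best P0=NH0 P1=NH1
Op 5: best P0=NH0 P1=NH1
Op 6: best P0=NH1 P1=NH1
Op 7: best P0=NH0 P1=NH1
Op 8: best P0=NH0 P1=NH2
Op 9: best P0=NH0 P1=NH2
Op 10: best P0=NH0 P1=-
Op 11: best P0=NH0 P1=-
Op 12: best P0=NH0 P1=NH2

Answer: P0:NH0 P1:NH2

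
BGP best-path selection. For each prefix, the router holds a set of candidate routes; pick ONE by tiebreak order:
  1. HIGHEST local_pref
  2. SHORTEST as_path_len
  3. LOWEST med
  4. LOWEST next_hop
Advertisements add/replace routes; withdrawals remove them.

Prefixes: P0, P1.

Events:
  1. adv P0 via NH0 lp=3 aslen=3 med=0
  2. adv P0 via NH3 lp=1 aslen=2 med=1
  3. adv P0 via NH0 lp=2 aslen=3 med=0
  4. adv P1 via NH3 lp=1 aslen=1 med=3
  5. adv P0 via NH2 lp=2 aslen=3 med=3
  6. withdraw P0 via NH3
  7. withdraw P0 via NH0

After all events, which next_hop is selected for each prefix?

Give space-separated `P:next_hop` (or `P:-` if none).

Answer: P0:NH2 P1:NH3

Derivation:
Op 1: best P0=NH0 P1=-
Op 2: best P0=NH0 P1=-
Op 3: best P0=NH0 P1=-
Op 4: best P0=NH0 P1=NH3
Op 5: best P0=NH0 P1=NH3
Op 6: best P0=NH0 P1=NH3
Op 7: best P0=NH2 P1=NH3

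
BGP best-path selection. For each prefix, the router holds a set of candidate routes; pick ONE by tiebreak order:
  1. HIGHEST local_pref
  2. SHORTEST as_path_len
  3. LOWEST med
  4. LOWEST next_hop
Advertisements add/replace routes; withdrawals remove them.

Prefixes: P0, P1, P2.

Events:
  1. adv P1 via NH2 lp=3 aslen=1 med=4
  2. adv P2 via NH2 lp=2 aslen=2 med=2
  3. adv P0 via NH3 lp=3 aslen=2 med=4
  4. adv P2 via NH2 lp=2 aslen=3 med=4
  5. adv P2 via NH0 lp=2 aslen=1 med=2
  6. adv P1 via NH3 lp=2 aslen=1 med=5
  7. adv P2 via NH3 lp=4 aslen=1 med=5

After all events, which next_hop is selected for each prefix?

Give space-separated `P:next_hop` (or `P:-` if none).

Answer: P0:NH3 P1:NH2 P2:NH3

Derivation:
Op 1: best P0=- P1=NH2 P2=-
Op 2: best P0=- P1=NH2 P2=NH2
Op 3: best P0=NH3 P1=NH2 P2=NH2
Op 4: best P0=NH3 P1=NH2 P2=NH2
Op 5: best P0=NH3 P1=NH2 P2=NH0
Op 6: best P0=NH3 P1=NH2 P2=NH0
Op 7: best P0=NH3 P1=NH2 P2=NH3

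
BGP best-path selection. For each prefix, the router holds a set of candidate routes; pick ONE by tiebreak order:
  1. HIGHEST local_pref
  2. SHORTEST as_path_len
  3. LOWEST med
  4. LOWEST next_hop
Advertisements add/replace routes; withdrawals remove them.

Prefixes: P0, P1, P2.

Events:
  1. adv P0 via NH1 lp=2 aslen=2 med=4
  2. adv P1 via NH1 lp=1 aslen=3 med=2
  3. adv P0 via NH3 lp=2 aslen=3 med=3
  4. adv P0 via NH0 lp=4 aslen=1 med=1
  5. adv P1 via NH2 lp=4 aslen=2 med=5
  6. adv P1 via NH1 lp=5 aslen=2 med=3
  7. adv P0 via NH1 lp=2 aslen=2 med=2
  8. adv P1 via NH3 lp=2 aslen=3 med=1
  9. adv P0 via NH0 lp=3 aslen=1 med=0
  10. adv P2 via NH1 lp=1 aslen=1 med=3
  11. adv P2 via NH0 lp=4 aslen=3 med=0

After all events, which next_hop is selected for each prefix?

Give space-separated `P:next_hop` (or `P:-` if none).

Op 1: best P0=NH1 P1=- P2=-
Op 2: best P0=NH1 P1=NH1 P2=-
Op 3: best P0=NH1 P1=NH1 P2=-
Op 4: best P0=NH0 P1=NH1 P2=-
Op 5: best P0=NH0 P1=NH2 P2=-
Op 6: best P0=NH0 P1=NH1 P2=-
Op 7: best P0=NH0 P1=NH1 P2=-
Op 8: best P0=NH0 P1=NH1 P2=-
Op 9: best P0=NH0 P1=NH1 P2=-
Op 10: best P0=NH0 P1=NH1 P2=NH1
Op 11: best P0=NH0 P1=NH1 P2=NH0

Answer: P0:NH0 P1:NH1 P2:NH0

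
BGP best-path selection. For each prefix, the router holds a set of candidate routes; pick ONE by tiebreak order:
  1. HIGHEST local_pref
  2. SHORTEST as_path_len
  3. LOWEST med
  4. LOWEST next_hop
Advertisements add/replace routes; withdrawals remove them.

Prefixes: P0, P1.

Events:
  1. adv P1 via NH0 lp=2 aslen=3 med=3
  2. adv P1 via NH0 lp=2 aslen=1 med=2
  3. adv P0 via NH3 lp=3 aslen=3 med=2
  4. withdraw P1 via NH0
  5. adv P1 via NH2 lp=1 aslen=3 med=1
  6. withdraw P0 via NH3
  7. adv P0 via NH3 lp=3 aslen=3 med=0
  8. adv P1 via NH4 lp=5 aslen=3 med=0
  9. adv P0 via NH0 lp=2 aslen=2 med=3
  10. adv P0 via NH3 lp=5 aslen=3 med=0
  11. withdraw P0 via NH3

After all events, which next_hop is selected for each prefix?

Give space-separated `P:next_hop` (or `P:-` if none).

Op 1: best P0=- P1=NH0
Op 2: best P0=- P1=NH0
Op 3: best P0=NH3 P1=NH0
Op 4: best P0=NH3 P1=-
Op 5: best P0=NH3 P1=NH2
Op 6: best P0=- P1=NH2
Op 7: best P0=NH3 P1=NH2
Op 8: best P0=NH3 P1=NH4
Op 9: best P0=NH3 P1=NH4
Op 10: best P0=NH3 P1=NH4
Op 11: best P0=NH0 P1=NH4

Answer: P0:NH0 P1:NH4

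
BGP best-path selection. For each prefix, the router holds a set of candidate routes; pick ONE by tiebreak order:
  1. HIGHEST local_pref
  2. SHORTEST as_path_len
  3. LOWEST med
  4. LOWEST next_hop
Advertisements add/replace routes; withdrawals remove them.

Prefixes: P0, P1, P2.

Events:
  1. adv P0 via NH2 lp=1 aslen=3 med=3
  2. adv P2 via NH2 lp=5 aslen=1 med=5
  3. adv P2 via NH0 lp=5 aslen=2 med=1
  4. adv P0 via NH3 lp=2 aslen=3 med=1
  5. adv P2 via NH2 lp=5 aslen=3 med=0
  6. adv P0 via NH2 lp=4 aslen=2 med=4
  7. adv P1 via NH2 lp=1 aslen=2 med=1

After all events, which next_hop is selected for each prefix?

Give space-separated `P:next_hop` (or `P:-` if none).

Answer: P0:NH2 P1:NH2 P2:NH0

Derivation:
Op 1: best P0=NH2 P1=- P2=-
Op 2: best P0=NH2 P1=- P2=NH2
Op 3: best P0=NH2 P1=- P2=NH2
Op 4: best P0=NH3 P1=- P2=NH2
Op 5: best P0=NH3 P1=- P2=NH0
Op 6: best P0=NH2 P1=- P2=NH0
Op 7: best P0=NH2 P1=NH2 P2=NH0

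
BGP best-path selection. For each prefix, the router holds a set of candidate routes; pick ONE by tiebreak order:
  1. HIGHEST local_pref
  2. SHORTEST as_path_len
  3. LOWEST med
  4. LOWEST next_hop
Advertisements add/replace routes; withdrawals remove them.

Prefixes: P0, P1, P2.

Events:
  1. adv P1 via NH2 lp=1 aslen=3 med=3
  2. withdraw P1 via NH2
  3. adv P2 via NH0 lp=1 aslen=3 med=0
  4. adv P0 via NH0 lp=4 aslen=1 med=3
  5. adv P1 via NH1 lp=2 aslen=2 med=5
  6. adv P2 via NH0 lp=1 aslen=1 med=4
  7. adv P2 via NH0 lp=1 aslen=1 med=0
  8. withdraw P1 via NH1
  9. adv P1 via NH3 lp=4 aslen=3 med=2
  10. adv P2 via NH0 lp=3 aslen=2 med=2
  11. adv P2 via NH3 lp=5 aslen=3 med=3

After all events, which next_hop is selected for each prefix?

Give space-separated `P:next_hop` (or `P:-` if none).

Answer: P0:NH0 P1:NH3 P2:NH3

Derivation:
Op 1: best P0=- P1=NH2 P2=-
Op 2: best P0=- P1=- P2=-
Op 3: best P0=- P1=- P2=NH0
Op 4: best P0=NH0 P1=- P2=NH0
Op 5: best P0=NH0 P1=NH1 P2=NH0
Op 6: best P0=NH0 P1=NH1 P2=NH0
Op 7: best P0=NH0 P1=NH1 P2=NH0
Op 8: best P0=NH0 P1=- P2=NH0
Op 9: best P0=NH0 P1=NH3 P2=NH0
Op 10: best P0=NH0 P1=NH3 P2=NH0
Op 11: best P0=NH0 P1=NH3 P2=NH3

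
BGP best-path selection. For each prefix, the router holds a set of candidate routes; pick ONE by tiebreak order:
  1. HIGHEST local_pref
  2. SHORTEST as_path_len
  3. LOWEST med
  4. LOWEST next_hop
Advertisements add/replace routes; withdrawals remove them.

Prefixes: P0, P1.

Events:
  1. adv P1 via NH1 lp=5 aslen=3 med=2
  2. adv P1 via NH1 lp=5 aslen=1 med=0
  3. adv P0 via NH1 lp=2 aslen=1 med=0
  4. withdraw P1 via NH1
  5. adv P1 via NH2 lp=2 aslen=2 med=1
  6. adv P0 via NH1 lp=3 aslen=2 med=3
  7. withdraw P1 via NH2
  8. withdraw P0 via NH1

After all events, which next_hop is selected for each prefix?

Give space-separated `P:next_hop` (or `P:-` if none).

Op 1: best P0=- P1=NH1
Op 2: best P0=- P1=NH1
Op 3: best P0=NH1 P1=NH1
Op 4: best P0=NH1 P1=-
Op 5: best P0=NH1 P1=NH2
Op 6: best P0=NH1 P1=NH2
Op 7: best P0=NH1 P1=-
Op 8: best P0=- P1=-

Answer: P0:- P1:-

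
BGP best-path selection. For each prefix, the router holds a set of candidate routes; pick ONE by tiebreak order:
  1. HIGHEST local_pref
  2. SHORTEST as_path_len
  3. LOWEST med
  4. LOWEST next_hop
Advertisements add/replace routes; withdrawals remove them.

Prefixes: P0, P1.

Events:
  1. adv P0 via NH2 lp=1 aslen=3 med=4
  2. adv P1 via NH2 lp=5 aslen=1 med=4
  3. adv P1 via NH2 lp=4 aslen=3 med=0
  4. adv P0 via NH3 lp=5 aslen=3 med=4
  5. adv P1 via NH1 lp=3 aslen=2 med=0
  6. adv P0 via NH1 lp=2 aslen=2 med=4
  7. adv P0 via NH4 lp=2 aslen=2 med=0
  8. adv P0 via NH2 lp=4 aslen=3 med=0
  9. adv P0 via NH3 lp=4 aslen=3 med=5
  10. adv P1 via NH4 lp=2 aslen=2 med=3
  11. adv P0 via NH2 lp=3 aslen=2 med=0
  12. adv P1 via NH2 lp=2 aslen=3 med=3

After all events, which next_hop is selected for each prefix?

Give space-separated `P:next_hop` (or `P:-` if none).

Op 1: best P0=NH2 P1=-
Op 2: best P0=NH2 P1=NH2
Op 3: best P0=NH2 P1=NH2
Op 4: best P0=NH3 P1=NH2
Op 5: best P0=NH3 P1=NH2
Op 6: best P0=NH3 P1=NH2
Op 7: best P0=NH3 P1=NH2
Op 8: best P0=NH3 P1=NH2
Op 9: best P0=NH2 P1=NH2
Op 10: best P0=NH2 P1=NH2
Op 11: best P0=NH3 P1=NH2
Op 12: best P0=NH3 P1=NH1

Answer: P0:NH3 P1:NH1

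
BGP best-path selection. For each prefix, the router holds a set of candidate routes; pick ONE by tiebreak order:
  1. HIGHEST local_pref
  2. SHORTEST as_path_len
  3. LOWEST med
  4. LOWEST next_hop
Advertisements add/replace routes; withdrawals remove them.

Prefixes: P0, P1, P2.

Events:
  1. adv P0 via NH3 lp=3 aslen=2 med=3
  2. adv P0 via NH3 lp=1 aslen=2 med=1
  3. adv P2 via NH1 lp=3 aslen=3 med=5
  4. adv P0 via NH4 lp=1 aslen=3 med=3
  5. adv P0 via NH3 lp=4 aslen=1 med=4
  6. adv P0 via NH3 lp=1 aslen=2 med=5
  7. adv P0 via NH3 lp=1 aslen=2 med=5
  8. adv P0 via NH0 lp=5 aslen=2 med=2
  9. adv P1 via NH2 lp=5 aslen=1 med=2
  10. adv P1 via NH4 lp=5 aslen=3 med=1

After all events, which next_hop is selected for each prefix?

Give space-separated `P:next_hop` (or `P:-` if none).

Answer: P0:NH0 P1:NH2 P2:NH1

Derivation:
Op 1: best P0=NH3 P1=- P2=-
Op 2: best P0=NH3 P1=- P2=-
Op 3: best P0=NH3 P1=- P2=NH1
Op 4: best P0=NH3 P1=- P2=NH1
Op 5: best P0=NH3 P1=- P2=NH1
Op 6: best P0=NH3 P1=- P2=NH1
Op 7: best P0=NH3 P1=- P2=NH1
Op 8: best P0=NH0 P1=- P2=NH1
Op 9: best P0=NH0 P1=NH2 P2=NH1
Op 10: best P0=NH0 P1=NH2 P2=NH1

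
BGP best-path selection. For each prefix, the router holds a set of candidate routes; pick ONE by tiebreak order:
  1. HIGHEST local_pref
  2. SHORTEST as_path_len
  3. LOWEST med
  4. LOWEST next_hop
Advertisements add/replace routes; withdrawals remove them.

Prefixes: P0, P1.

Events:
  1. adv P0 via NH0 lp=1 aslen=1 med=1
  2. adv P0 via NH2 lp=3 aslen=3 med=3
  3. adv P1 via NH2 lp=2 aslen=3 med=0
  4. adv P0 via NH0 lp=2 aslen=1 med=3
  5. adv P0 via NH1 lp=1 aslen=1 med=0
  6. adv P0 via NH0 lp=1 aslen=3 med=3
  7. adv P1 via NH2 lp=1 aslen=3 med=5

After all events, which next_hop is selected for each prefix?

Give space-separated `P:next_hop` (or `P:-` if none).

Op 1: best P0=NH0 P1=-
Op 2: best P0=NH2 P1=-
Op 3: best P0=NH2 P1=NH2
Op 4: best P0=NH2 P1=NH2
Op 5: best P0=NH2 P1=NH2
Op 6: best P0=NH2 P1=NH2
Op 7: best P0=NH2 P1=NH2

Answer: P0:NH2 P1:NH2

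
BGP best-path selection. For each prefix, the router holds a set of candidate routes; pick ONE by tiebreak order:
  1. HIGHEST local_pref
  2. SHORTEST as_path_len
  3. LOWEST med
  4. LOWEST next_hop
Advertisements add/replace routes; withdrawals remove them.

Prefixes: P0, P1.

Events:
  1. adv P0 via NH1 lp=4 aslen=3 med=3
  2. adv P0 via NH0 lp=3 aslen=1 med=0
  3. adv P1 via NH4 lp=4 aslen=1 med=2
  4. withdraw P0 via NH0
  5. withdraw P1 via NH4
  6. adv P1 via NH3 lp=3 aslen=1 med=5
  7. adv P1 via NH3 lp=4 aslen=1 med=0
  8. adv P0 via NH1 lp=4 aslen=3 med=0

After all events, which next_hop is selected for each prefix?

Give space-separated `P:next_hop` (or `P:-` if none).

Answer: P0:NH1 P1:NH3

Derivation:
Op 1: best P0=NH1 P1=-
Op 2: best P0=NH1 P1=-
Op 3: best P0=NH1 P1=NH4
Op 4: best P0=NH1 P1=NH4
Op 5: best P0=NH1 P1=-
Op 6: best P0=NH1 P1=NH3
Op 7: best P0=NH1 P1=NH3
Op 8: best P0=NH1 P1=NH3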